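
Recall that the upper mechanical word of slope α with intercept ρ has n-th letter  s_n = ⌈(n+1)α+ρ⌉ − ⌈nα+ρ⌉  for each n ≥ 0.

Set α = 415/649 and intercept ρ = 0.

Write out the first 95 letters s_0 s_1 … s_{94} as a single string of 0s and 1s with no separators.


11011011011010110110110101101101101101011011011010110110110110101101101101011011011010110110110

n=0: ⌈(1·415)/649⌉ − ⌈(0·415)/649⌉ = ⌈415/649⌉ − ⌈0/649⌉ = 1 − 0 = 1
n=1: ⌈(2·415)/649⌉ − ⌈(1·415)/649⌉ = ⌈830/649⌉ − ⌈415/649⌉ = 2 − 1 = 1
n=2: ⌈(3·415)/649⌉ − ⌈(2·415)/649⌉ = ⌈1245/649⌉ − ⌈830/649⌉ = 2 − 2 = 0
n=3: ⌈(4·415)/649⌉ − ⌈(3·415)/649⌉ = ⌈1660/649⌉ − ⌈1245/649⌉ = 3 − 2 = 1
n=4: ⌈(5·415)/649⌉ − ⌈(4·415)/649⌉ = ⌈2075/649⌉ − ⌈1660/649⌉ = 4 − 3 = 1
n=5: ⌈(6·415)/649⌉ − ⌈(5·415)/649⌉ = ⌈2490/649⌉ − ⌈2075/649⌉ = 4 − 4 = 0
n=6: ⌈(7·415)/649⌉ − ⌈(6·415)/649⌉ = ⌈2905/649⌉ − ⌈2490/649⌉ = 5 − 4 = 1
n=7: ⌈(8·415)/649⌉ − ⌈(7·415)/649⌉ = ⌈3320/649⌉ − ⌈2905/649⌉ = 6 − 5 = 1
n=8: ⌈(9·415)/649⌉ − ⌈(8·415)/649⌉ = ⌈3735/649⌉ − ⌈3320/649⌉ = 6 − 6 = 0
n=9: ⌈(10·415)/649⌉ − ⌈(9·415)/649⌉ = ⌈4150/649⌉ − ⌈3735/649⌉ = 7 − 6 = 1
n=10: ⌈(11·415)/649⌉ − ⌈(10·415)/649⌉ = ⌈4565/649⌉ − ⌈4150/649⌉ = 8 − 7 = 1
n=11: ⌈(12·415)/649⌉ − ⌈(11·415)/649⌉ = ⌈4980/649⌉ − ⌈4565/649⌉ = 8 − 8 = 0
n=12: ⌈(13·415)/649⌉ − ⌈(12·415)/649⌉ = ⌈5395/649⌉ − ⌈4980/649⌉ = 9 − 8 = 1
n=13: ⌈(14·415)/649⌉ − ⌈(13·415)/649⌉ = ⌈5810/649⌉ − ⌈5395/649⌉ = 9 − 9 = 0
n=14: ⌈(15·415)/649⌉ − ⌈(14·415)/649⌉ = ⌈6225/649⌉ − ⌈5810/649⌉ = 10 − 9 = 1
n=15: ⌈(16·415)/649⌉ − ⌈(15·415)/649⌉ = ⌈6640/649⌉ − ⌈6225/649⌉ = 11 − 10 = 1
n=16: ⌈(17·415)/649⌉ − ⌈(16·415)/649⌉ = ⌈7055/649⌉ − ⌈6640/649⌉ = 11 − 11 = 0
n=17: ⌈(18·415)/649⌉ − ⌈(17·415)/649⌉ = ⌈7470/649⌉ − ⌈7055/649⌉ = 12 − 11 = 1
n=18: ⌈(19·415)/649⌉ − ⌈(18·415)/649⌉ = ⌈7885/649⌉ − ⌈7470/649⌉ = 13 − 12 = 1
n=19: ⌈(20·415)/649⌉ − ⌈(19·415)/649⌉ = ⌈8300/649⌉ − ⌈7885/649⌉ = 13 − 13 = 0
n=20: ⌈(21·415)/649⌉ − ⌈(20·415)/649⌉ = ⌈8715/649⌉ − ⌈8300/649⌉ = 14 − 13 = 1
n=21: ⌈(22·415)/649⌉ − ⌈(21·415)/649⌉ = ⌈9130/649⌉ − ⌈8715/649⌉ = 15 − 14 = 1
n=22: ⌈(23·415)/649⌉ − ⌈(22·415)/649⌉ = ⌈9545/649⌉ − ⌈9130/649⌉ = 15 − 15 = 0
n=23: ⌈(24·415)/649⌉ − ⌈(23·415)/649⌉ = ⌈9960/649⌉ − ⌈9545/649⌉ = 16 − 15 = 1
n=24: ⌈(25·415)/649⌉ − ⌈(24·415)/649⌉ = ⌈10375/649⌉ − ⌈9960/649⌉ = 16 − 16 = 0
n=25: ⌈(26·415)/649⌉ − ⌈(25·415)/649⌉ = ⌈10790/649⌉ − ⌈10375/649⌉ = 17 − 16 = 1
n=26: ⌈(27·415)/649⌉ − ⌈(26·415)/649⌉ = ⌈11205/649⌉ − ⌈10790/649⌉ = 18 − 17 = 1
n=27: ⌈(28·415)/649⌉ − ⌈(27·415)/649⌉ = ⌈11620/649⌉ − ⌈11205/649⌉ = 18 − 18 = 0
n=28: ⌈(29·415)/649⌉ − ⌈(28·415)/649⌉ = ⌈12035/649⌉ − ⌈11620/649⌉ = 19 − 18 = 1
n=29: ⌈(30·415)/649⌉ − ⌈(29·415)/649⌉ = ⌈12450/649⌉ − ⌈12035/649⌉ = 20 − 19 = 1
n=30: ⌈(31·415)/649⌉ − ⌈(30·415)/649⌉ = ⌈12865/649⌉ − ⌈12450/649⌉ = 20 − 20 = 0
n=31: ⌈(32·415)/649⌉ − ⌈(31·415)/649⌉ = ⌈13280/649⌉ − ⌈12865/649⌉ = 21 − 20 = 1
n=32: ⌈(33·415)/649⌉ − ⌈(32·415)/649⌉ = ⌈13695/649⌉ − ⌈13280/649⌉ = 22 − 21 = 1
n=33: ⌈(34·415)/649⌉ − ⌈(33·415)/649⌉ = ⌈14110/649⌉ − ⌈13695/649⌉ = 22 − 22 = 0
n=34: ⌈(35·415)/649⌉ − ⌈(34·415)/649⌉ = ⌈14525/649⌉ − ⌈14110/649⌉ = 23 − 22 = 1
n=35: ⌈(36·415)/649⌉ − ⌈(35·415)/649⌉ = ⌈14940/649⌉ − ⌈14525/649⌉ = 24 − 23 = 1
n=36: ⌈(37·415)/649⌉ − ⌈(36·415)/649⌉ = ⌈15355/649⌉ − ⌈14940/649⌉ = 24 − 24 = 0
n=37: ⌈(38·415)/649⌉ − ⌈(37·415)/649⌉ = ⌈15770/649⌉ − ⌈15355/649⌉ = 25 − 24 = 1
n=38: ⌈(39·415)/649⌉ − ⌈(38·415)/649⌉ = ⌈16185/649⌉ − ⌈15770/649⌉ = 25 − 25 = 0
n=39: ⌈(40·415)/649⌉ − ⌈(39·415)/649⌉ = ⌈16600/649⌉ − ⌈16185/649⌉ = 26 − 25 = 1
n=40: ⌈(41·415)/649⌉ − ⌈(40·415)/649⌉ = ⌈17015/649⌉ − ⌈16600/649⌉ = 27 − 26 = 1
n=41: ⌈(42·415)/649⌉ − ⌈(41·415)/649⌉ = ⌈17430/649⌉ − ⌈17015/649⌉ = 27 − 27 = 0
n=42: ⌈(43·415)/649⌉ − ⌈(42·415)/649⌉ = ⌈17845/649⌉ − ⌈17430/649⌉ = 28 − 27 = 1
n=43: ⌈(44·415)/649⌉ − ⌈(43·415)/649⌉ = ⌈18260/649⌉ − ⌈17845/649⌉ = 29 − 28 = 1
n=44: ⌈(45·415)/649⌉ − ⌈(44·415)/649⌉ = ⌈18675/649⌉ − ⌈18260/649⌉ = 29 − 29 = 0
n=45: ⌈(46·415)/649⌉ − ⌈(45·415)/649⌉ = ⌈19090/649⌉ − ⌈18675/649⌉ = 30 − 29 = 1
n=46: ⌈(47·415)/649⌉ − ⌈(46·415)/649⌉ = ⌈19505/649⌉ − ⌈19090/649⌉ = 31 − 30 = 1
n=47: ⌈(48·415)/649⌉ − ⌈(47·415)/649⌉ = ⌈19920/649⌉ − ⌈19505/649⌉ = 31 − 31 = 0
n=48: ⌈(49·415)/649⌉ − ⌈(48·415)/649⌉ = ⌈20335/649⌉ − ⌈19920/649⌉ = 32 − 31 = 1
n=49: ⌈(50·415)/649⌉ − ⌈(49·415)/649⌉ = ⌈20750/649⌉ − ⌈20335/649⌉ = 32 − 32 = 0
n=50: ⌈(51·415)/649⌉ − ⌈(50·415)/649⌉ = ⌈21165/649⌉ − ⌈20750/649⌉ = 33 − 32 = 1
n=51: ⌈(52·415)/649⌉ − ⌈(51·415)/649⌉ = ⌈21580/649⌉ − ⌈21165/649⌉ = 34 − 33 = 1
n=52: ⌈(53·415)/649⌉ − ⌈(52·415)/649⌉ = ⌈21995/649⌉ − ⌈21580/649⌉ = 34 − 34 = 0
n=53: ⌈(54·415)/649⌉ − ⌈(53·415)/649⌉ = ⌈22410/649⌉ − ⌈21995/649⌉ = 35 − 34 = 1
n=54: ⌈(55·415)/649⌉ − ⌈(54·415)/649⌉ = ⌈22825/649⌉ − ⌈22410/649⌉ = 36 − 35 = 1
n=55: ⌈(56·415)/649⌉ − ⌈(55·415)/649⌉ = ⌈23240/649⌉ − ⌈22825/649⌉ = 36 − 36 = 0
n=56: ⌈(57·415)/649⌉ − ⌈(56·415)/649⌉ = ⌈23655/649⌉ − ⌈23240/649⌉ = 37 − 36 = 1
n=57: ⌈(58·415)/649⌉ − ⌈(57·415)/649⌉ = ⌈24070/649⌉ − ⌈23655/649⌉ = 38 − 37 = 1
n=58: ⌈(59·415)/649⌉ − ⌈(58·415)/649⌉ = ⌈24485/649⌉ − ⌈24070/649⌉ = 38 − 38 = 0
n=59: ⌈(60·415)/649⌉ − ⌈(59·415)/649⌉ = ⌈24900/649⌉ − ⌈24485/649⌉ = 39 − 38 = 1
n=60: ⌈(61·415)/649⌉ − ⌈(60·415)/649⌉ = ⌈25315/649⌉ − ⌈24900/649⌉ = 40 − 39 = 1
n=61: ⌈(62·415)/649⌉ − ⌈(61·415)/649⌉ = ⌈25730/649⌉ − ⌈25315/649⌉ = 40 − 40 = 0
n=62: ⌈(63·415)/649⌉ − ⌈(62·415)/649⌉ = ⌈26145/649⌉ − ⌈25730/649⌉ = 41 − 40 = 1
n=63: ⌈(64·415)/649⌉ − ⌈(63·415)/649⌉ = ⌈26560/649⌉ − ⌈26145/649⌉ = 41 − 41 = 0
n=64: ⌈(65·415)/649⌉ − ⌈(64·415)/649⌉ = ⌈26975/649⌉ − ⌈26560/649⌉ = 42 − 41 = 1
n=65: ⌈(66·415)/649⌉ − ⌈(65·415)/649⌉ = ⌈27390/649⌉ − ⌈26975/649⌉ = 43 − 42 = 1
n=66: ⌈(67·415)/649⌉ − ⌈(66·415)/649⌉ = ⌈27805/649⌉ − ⌈27390/649⌉ = 43 − 43 = 0
n=67: ⌈(68·415)/649⌉ − ⌈(67·415)/649⌉ = ⌈28220/649⌉ − ⌈27805/649⌉ = 44 − 43 = 1
n=68: ⌈(69·415)/649⌉ − ⌈(68·415)/649⌉ = ⌈28635/649⌉ − ⌈28220/649⌉ = 45 − 44 = 1
n=69: ⌈(70·415)/649⌉ − ⌈(69·415)/649⌉ = ⌈29050/649⌉ − ⌈28635/649⌉ = 45 − 45 = 0
n=70: ⌈(71·415)/649⌉ − ⌈(70·415)/649⌉ = ⌈29465/649⌉ − ⌈29050/649⌉ = 46 − 45 = 1
n=71: ⌈(72·415)/649⌉ − ⌈(71·415)/649⌉ = ⌈29880/649⌉ − ⌈29465/649⌉ = 47 − 46 = 1
n=72: ⌈(73·415)/649⌉ − ⌈(72·415)/649⌉ = ⌈30295/649⌉ − ⌈29880/649⌉ = 47 − 47 = 0
n=73: ⌈(74·415)/649⌉ − ⌈(73·415)/649⌉ = ⌈30710/649⌉ − ⌈30295/649⌉ = 48 − 47 = 1
n=74: ⌈(75·415)/649⌉ − ⌈(74·415)/649⌉ = ⌈31125/649⌉ − ⌈30710/649⌉ = 48 − 48 = 0
n=75: ⌈(76·415)/649⌉ − ⌈(75·415)/649⌉ = ⌈31540/649⌉ − ⌈31125/649⌉ = 49 − 48 = 1
n=76: ⌈(77·415)/649⌉ − ⌈(76·415)/649⌉ = ⌈31955/649⌉ − ⌈31540/649⌉ = 50 − 49 = 1
n=77: ⌈(78·415)/649⌉ − ⌈(77·415)/649⌉ = ⌈32370/649⌉ − ⌈31955/649⌉ = 50 − 50 = 0
n=78: ⌈(79·415)/649⌉ − ⌈(78·415)/649⌉ = ⌈32785/649⌉ − ⌈32370/649⌉ = 51 − 50 = 1
n=79: ⌈(80·415)/649⌉ − ⌈(79·415)/649⌉ = ⌈33200/649⌉ − ⌈32785/649⌉ = 52 − 51 = 1
n=80: ⌈(81·415)/649⌉ − ⌈(80·415)/649⌉ = ⌈33615/649⌉ − ⌈33200/649⌉ = 52 − 52 = 0
n=81: ⌈(82·415)/649⌉ − ⌈(81·415)/649⌉ = ⌈34030/649⌉ − ⌈33615/649⌉ = 53 − 52 = 1
n=82: ⌈(83·415)/649⌉ − ⌈(82·415)/649⌉ = ⌈34445/649⌉ − ⌈34030/649⌉ = 54 − 53 = 1
n=83: ⌈(84·415)/649⌉ − ⌈(83·415)/649⌉ = ⌈34860/649⌉ − ⌈34445/649⌉ = 54 − 54 = 0
n=84: ⌈(85·415)/649⌉ − ⌈(84·415)/649⌉ = ⌈35275/649⌉ − ⌈34860/649⌉ = 55 − 54 = 1
n=85: ⌈(86·415)/649⌉ − ⌈(85·415)/649⌉ = ⌈35690/649⌉ − ⌈35275/649⌉ = 55 − 55 = 0
n=86: ⌈(87·415)/649⌉ − ⌈(86·415)/649⌉ = ⌈36105/649⌉ − ⌈35690/649⌉ = 56 − 55 = 1
n=87: ⌈(88·415)/649⌉ − ⌈(87·415)/649⌉ = ⌈36520/649⌉ − ⌈36105/649⌉ = 57 − 56 = 1
n=88: ⌈(89·415)/649⌉ − ⌈(88·415)/649⌉ = ⌈36935/649⌉ − ⌈36520/649⌉ = 57 − 57 = 0
n=89: ⌈(90·415)/649⌉ − ⌈(89·415)/649⌉ = ⌈37350/649⌉ − ⌈36935/649⌉ = 58 − 57 = 1
n=90: ⌈(91·415)/649⌉ − ⌈(90·415)/649⌉ = ⌈37765/649⌉ − ⌈37350/649⌉ = 59 − 58 = 1
n=91: ⌈(92·415)/649⌉ − ⌈(91·415)/649⌉ = ⌈38180/649⌉ − ⌈37765/649⌉ = 59 − 59 = 0
n=92: ⌈(93·415)/649⌉ − ⌈(92·415)/649⌉ = ⌈38595/649⌉ − ⌈38180/649⌉ = 60 − 59 = 1
n=93: ⌈(94·415)/649⌉ − ⌈(93·415)/649⌉ = ⌈39010/649⌉ − ⌈38595/649⌉ = 61 − 60 = 1
n=94: ⌈(95·415)/649⌉ − ⌈(94·415)/649⌉ = ⌈39425/649⌉ − ⌈39010/649⌉ = 61 − 61 = 0


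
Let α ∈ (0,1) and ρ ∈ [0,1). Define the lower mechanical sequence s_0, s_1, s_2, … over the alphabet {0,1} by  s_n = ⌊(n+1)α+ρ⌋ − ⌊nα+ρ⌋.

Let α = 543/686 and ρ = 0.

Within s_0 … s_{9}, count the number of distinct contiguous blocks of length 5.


6

t_n = ⌊(n·543)/686⌋ for n = 0 … 10:
  n=0…9: ⌊0/686⌋=0 ⌊543/686⌋=0 ⌊1086/686⌋=1 ⌊1629/686⌋=2 ⌊2172/686⌋=3 ⌊2715/686⌋=3 ⌊3258/686⌋=4 ⌊3801/686⌋=5 ⌊4344/686⌋=6 ⌊4887/686⌋=7
  n=10: ⌊5430/686⌋=7
s_n = t_(n+1) − t_n for n = 0 … 9 gives
prefix = 0111011110
slide a length-5 window over [0..4] … [5..9] (6 windows); first occurrence of each distinct factor:
  [  0..  4] 01110
  [  1..  5] 11101
  [  2..  6] 11011
  [  3..  7] 10111
  [  4..  8] 01111
  [  5..  9] 11110
distinct factors: {01110, 01111, 10111, 11011, 11101, 11110}
count = 6  (Sturmian bound for length 5 is 6)


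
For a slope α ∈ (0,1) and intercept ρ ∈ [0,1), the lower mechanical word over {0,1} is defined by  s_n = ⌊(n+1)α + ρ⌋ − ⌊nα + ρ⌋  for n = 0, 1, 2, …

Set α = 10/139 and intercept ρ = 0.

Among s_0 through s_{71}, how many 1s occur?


5

#1s = Σ_{n=0}^{71} s_n = Σ_{n=0}^{71} (⌊(n+1)α+ρ⌋ − ⌊nα+ρ⌋)
the sum telescopes: every ⌊nα+ρ⌋ with 0 < n < 72 appears once with + and once with −, leaving ⌊72α+ρ⌋ − ⌊0·α+ρ⌋
72α + ρ = (72·10) / 139 = 720/139
ρ = 0/139
⌊720/139⌋ = 5,  ⌊0/139⌋ = 0
#1s = 5 − 0 = 5


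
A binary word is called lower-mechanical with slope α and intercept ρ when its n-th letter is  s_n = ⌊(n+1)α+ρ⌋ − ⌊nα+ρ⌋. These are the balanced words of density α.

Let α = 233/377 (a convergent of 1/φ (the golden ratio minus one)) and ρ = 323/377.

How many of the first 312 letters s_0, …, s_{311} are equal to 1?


193

#1s = Σ_{n=0}^{311} s_n = Σ_{n=0}^{311} (⌊(n+1)α+ρ⌋ − ⌊nα+ρ⌋)
the sum telescopes: every ⌊nα+ρ⌋ with 0 < n < 312 appears once with + and once with −, leaving ⌊312α+ρ⌋ − ⌊0·α+ρ⌋
312α + ρ = (312·233 + 323) / 377 = 73019/377
ρ = 323/377
⌊73019/377⌋ = 193,  ⌊323/377⌋ = 0
#1s = 193 − 0 = 193


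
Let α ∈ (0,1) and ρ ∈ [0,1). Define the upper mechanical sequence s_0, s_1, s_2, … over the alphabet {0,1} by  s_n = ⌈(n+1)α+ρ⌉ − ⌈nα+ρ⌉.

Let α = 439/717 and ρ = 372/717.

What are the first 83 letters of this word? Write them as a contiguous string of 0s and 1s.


n=0: ⌈(1·439+372)/717⌉ − ⌈(0·439+372)/717⌉ = ⌈811/717⌉ − ⌈372/717⌉ = 2 − 1 = 1
n=1: ⌈(2·439+372)/717⌉ − ⌈(1·439+372)/717⌉ = ⌈1250/717⌉ − ⌈811/717⌉ = 2 − 2 = 0
n=2: ⌈(3·439+372)/717⌉ − ⌈(2·439+372)/717⌉ = ⌈1689/717⌉ − ⌈1250/717⌉ = 3 − 2 = 1
n=3: ⌈(4·439+372)/717⌉ − ⌈(3·439+372)/717⌉ = ⌈2128/717⌉ − ⌈1689/717⌉ = 3 − 3 = 0
n=4: ⌈(5·439+372)/717⌉ − ⌈(4·439+372)/717⌉ = ⌈2567/717⌉ − ⌈2128/717⌉ = 4 − 3 = 1
n=5: ⌈(6·439+372)/717⌉ − ⌈(5·439+372)/717⌉ = ⌈3006/717⌉ − ⌈2567/717⌉ = 5 − 4 = 1
n=6: ⌈(7·439+372)/717⌉ − ⌈(6·439+372)/717⌉ = ⌈3445/717⌉ − ⌈3006/717⌉ = 5 − 5 = 0
n=7: ⌈(8·439+372)/717⌉ − ⌈(7·439+372)/717⌉ = ⌈3884/717⌉ − ⌈3445/717⌉ = 6 − 5 = 1
n=8: ⌈(9·439+372)/717⌉ − ⌈(8·439+372)/717⌉ = ⌈4323/717⌉ − ⌈3884/717⌉ = 7 − 6 = 1
n=9: ⌈(10·439+372)/717⌉ − ⌈(9·439+372)/717⌉ = ⌈4762/717⌉ − ⌈4323/717⌉ = 7 − 7 = 0
n=10: ⌈(11·439+372)/717⌉ − ⌈(10·439+372)/717⌉ = ⌈5201/717⌉ − ⌈4762/717⌉ = 8 − 7 = 1
n=11: ⌈(12·439+372)/717⌉ − ⌈(11·439+372)/717⌉ = ⌈5640/717⌉ − ⌈5201/717⌉ = 8 − 8 = 0
n=12: ⌈(13·439+372)/717⌉ − ⌈(12·439+372)/717⌉ = ⌈6079/717⌉ − ⌈5640/717⌉ = 9 − 8 = 1
n=13: ⌈(14·439+372)/717⌉ − ⌈(13·439+372)/717⌉ = ⌈6518/717⌉ − ⌈6079/717⌉ = 10 − 9 = 1
n=14: ⌈(15·439+372)/717⌉ − ⌈(14·439+372)/717⌉ = ⌈6957/717⌉ − ⌈6518/717⌉ = 10 − 10 = 0
n=15: ⌈(16·439+372)/717⌉ − ⌈(15·439+372)/717⌉ = ⌈7396/717⌉ − ⌈6957/717⌉ = 11 − 10 = 1
n=16: ⌈(17·439+372)/717⌉ − ⌈(16·439+372)/717⌉ = ⌈7835/717⌉ − ⌈7396/717⌉ = 11 − 11 = 0
n=17: ⌈(18·439+372)/717⌉ − ⌈(17·439+372)/717⌉ = ⌈8274/717⌉ − ⌈7835/717⌉ = 12 − 11 = 1
n=18: ⌈(19·439+372)/717⌉ − ⌈(18·439+372)/717⌉ = ⌈8713/717⌉ − ⌈8274/717⌉ = 13 − 12 = 1
n=19: ⌈(20·439+372)/717⌉ − ⌈(19·439+372)/717⌉ = ⌈9152/717⌉ − ⌈8713/717⌉ = 13 − 13 = 0
n=20: ⌈(21·439+372)/717⌉ − ⌈(20·439+372)/717⌉ = ⌈9591/717⌉ − ⌈9152/717⌉ = 14 − 13 = 1
n=21: ⌈(22·439+372)/717⌉ − ⌈(21·439+372)/717⌉ = ⌈10030/717⌉ − ⌈9591/717⌉ = 14 − 14 = 0
n=22: ⌈(23·439+372)/717⌉ − ⌈(22·439+372)/717⌉ = ⌈10469/717⌉ − ⌈10030/717⌉ = 15 − 14 = 1
n=23: ⌈(24·439+372)/717⌉ − ⌈(23·439+372)/717⌉ = ⌈10908/717⌉ − ⌈10469/717⌉ = 16 − 15 = 1
n=24: ⌈(25·439+372)/717⌉ − ⌈(24·439+372)/717⌉ = ⌈11347/717⌉ − ⌈10908/717⌉ = 16 − 16 = 0
n=25: ⌈(26·439+372)/717⌉ − ⌈(25·439+372)/717⌉ = ⌈11786/717⌉ − ⌈11347/717⌉ = 17 − 16 = 1
n=26: ⌈(27·439+372)/717⌉ − ⌈(26·439+372)/717⌉ = ⌈12225/717⌉ − ⌈11786/717⌉ = 18 − 17 = 1
n=27: ⌈(28·439+372)/717⌉ − ⌈(27·439+372)/717⌉ = ⌈12664/717⌉ − ⌈12225/717⌉ = 18 − 18 = 0
n=28: ⌈(29·439+372)/717⌉ − ⌈(28·439+372)/717⌉ = ⌈13103/717⌉ − ⌈12664/717⌉ = 19 − 18 = 1
n=29: ⌈(30·439+372)/717⌉ − ⌈(29·439+372)/717⌉ = ⌈13542/717⌉ − ⌈13103/717⌉ = 19 − 19 = 0
n=30: ⌈(31·439+372)/717⌉ − ⌈(30·439+372)/717⌉ = ⌈13981/717⌉ − ⌈13542/717⌉ = 20 − 19 = 1
n=31: ⌈(32·439+372)/717⌉ − ⌈(31·439+372)/717⌉ = ⌈14420/717⌉ − ⌈13981/717⌉ = 21 − 20 = 1
n=32: ⌈(33·439+372)/717⌉ − ⌈(32·439+372)/717⌉ = ⌈14859/717⌉ − ⌈14420/717⌉ = 21 − 21 = 0
n=33: ⌈(34·439+372)/717⌉ − ⌈(33·439+372)/717⌉ = ⌈15298/717⌉ − ⌈14859/717⌉ = 22 − 21 = 1
n=34: ⌈(35·439+372)/717⌉ − ⌈(34·439+372)/717⌉ = ⌈15737/717⌉ − ⌈15298/717⌉ = 22 − 22 = 0
n=35: ⌈(36·439+372)/717⌉ − ⌈(35·439+372)/717⌉ = ⌈16176/717⌉ − ⌈15737/717⌉ = 23 − 22 = 1
n=36: ⌈(37·439+372)/717⌉ − ⌈(36·439+372)/717⌉ = ⌈16615/717⌉ − ⌈16176/717⌉ = 24 − 23 = 1
n=37: ⌈(38·439+372)/717⌉ − ⌈(37·439+372)/717⌉ = ⌈17054/717⌉ − ⌈16615/717⌉ = 24 − 24 = 0
n=38: ⌈(39·439+372)/717⌉ − ⌈(38·439+372)/717⌉ = ⌈17493/717⌉ − ⌈17054/717⌉ = 25 − 24 = 1
n=39: ⌈(40·439+372)/717⌉ − ⌈(39·439+372)/717⌉ = ⌈17932/717⌉ − ⌈17493/717⌉ = 26 − 25 = 1
n=40: ⌈(41·439+372)/717⌉ − ⌈(40·439+372)/717⌉ = ⌈18371/717⌉ − ⌈17932/717⌉ = 26 − 26 = 0
n=41: ⌈(42·439+372)/717⌉ − ⌈(41·439+372)/717⌉ = ⌈18810/717⌉ − ⌈18371/717⌉ = 27 − 26 = 1
n=42: ⌈(43·439+372)/717⌉ − ⌈(42·439+372)/717⌉ = ⌈19249/717⌉ − ⌈18810/717⌉ = 27 − 27 = 0
n=43: ⌈(44·439+372)/717⌉ − ⌈(43·439+372)/717⌉ = ⌈19688/717⌉ − ⌈19249/717⌉ = 28 − 27 = 1
n=44: ⌈(45·439+372)/717⌉ − ⌈(44·439+372)/717⌉ = ⌈20127/717⌉ − ⌈19688/717⌉ = 29 − 28 = 1
n=45: ⌈(46·439+372)/717⌉ − ⌈(45·439+372)/717⌉ = ⌈20566/717⌉ − ⌈20127/717⌉ = 29 − 29 = 0
n=46: ⌈(47·439+372)/717⌉ − ⌈(46·439+372)/717⌉ = ⌈21005/717⌉ − ⌈20566/717⌉ = 30 − 29 = 1
n=47: ⌈(48·439+372)/717⌉ − ⌈(47·439+372)/717⌉ = ⌈21444/717⌉ − ⌈21005/717⌉ = 30 − 30 = 0
n=48: ⌈(49·439+372)/717⌉ − ⌈(48·439+372)/717⌉ = ⌈21883/717⌉ − ⌈21444/717⌉ = 31 − 30 = 1
n=49: ⌈(50·439+372)/717⌉ − ⌈(49·439+372)/717⌉ = ⌈22322/717⌉ − ⌈21883/717⌉ = 32 − 31 = 1
n=50: ⌈(51·439+372)/717⌉ − ⌈(50·439+372)/717⌉ = ⌈22761/717⌉ − ⌈22322/717⌉ = 32 − 32 = 0
n=51: ⌈(52·439+372)/717⌉ − ⌈(51·439+372)/717⌉ = ⌈23200/717⌉ − ⌈22761/717⌉ = 33 − 32 = 1
n=52: ⌈(53·439+372)/717⌉ − ⌈(52·439+372)/717⌉ = ⌈23639/717⌉ − ⌈23200/717⌉ = 33 − 33 = 0
n=53: ⌈(54·439+372)/717⌉ − ⌈(53·439+372)/717⌉ = ⌈24078/717⌉ − ⌈23639/717⌉ = 34 − 33 = 1
n=54: ⌈(55·439+372)/717⌉ − ⌈(54·439+372)/717⌉ = ⌈24517/717⌉ − ⌈24078/717⌉ = 35 − 34 = 1
n=55: ⌈(56·439+372)/717⌉ − ⌈(55·439+372)/717⌉ = ⌈24956/717⌉ − ⌈24517/717⌉ = 35 − 35 = 0
n=56: ⌈(57·439+372)/717⌉ − ⌈(56·439+372)/717⌉ = ⌈25395/717⌉ − ⌈24956/717⌉ = 36 − 35 = 1
n=57: ⌈(58·439+372)/717⌉ − ⌈(57·439+372)/717⌉ = ⌈25834/717⌉ − ⌈25395/717⌉ = 37 − 36 = 1
n=58: ⌈(59·439+372)/717⌉ − ⌈(58·439+372)/717⌉ = ⌈26273/717⌉ − ⌈25834/717⌉ = 37 − 37 = 0
n=59: ⌈(60·439+372)/717⌉ − ⌈(59·439+372)/717⌉ = ⌈26712/717⌉ − ⌈26273/717⌉ = 38 − 37 = 1
n=60: ⌈(61·439+372)/717⌉ − ⌈(60·439+372)/717⌉ = ⌈27151/717⌉ − ⌈26712/717⌉ = 38 − 38 = 0
n=61: ⌈(62·439+372)/717⌉ − ⌈(61·439+372)/717⌉ = ⌈27590/717⌉ − ⌈27151/717⌉ = 39 − 38 = 1
n=62: ⌈(63·439+372)/717⌉ − ⌈(62·439+372)/717⌉ = ⌈28029/717⌉ − ⌈27590/717⌉ = 40 − 39 = 1
n=63: ⌈(64·439+372)/717⌉ − ⌈(63·439+372)/717⌉ = ⌈28468/717⌉ − ⌈28029/717⌉ = 40 − 40 = 0
n=64: ⌈(65·439+372)/717⌉ − ⌈(64·439+372)/717⌉ = ⌈28907/717⌉ − ⌈28468/717⌉ = 41 − 40 = 1
n=65: ⌈(66·439+372)/717⌉ − ⌈(65·439+372)/717⌉ = ⌈29346/717⌉ − ⌈28907/717⌉ = 41 − 41 = 0
n=66: ⌈(67·439+372)/717⌉ − ⌈(66·439+372)/717⌉ = ⌈29785/717⌉ − ⌈29346/717⌉ = 42 − 41 = 1
n=67: ⌈(68·439+372)/717⌉ − ⌈(67·439+372)/717⌉ = ⌈30224/717⌉ − ⌈29785/717⌉ = 43 − 42 = 1
n=68: ⌈(69·439+372)/717⌉ − ⌈(68·439+372)/717⌉ = ⌈30663/717⌉ − ⌈30224/717⌉ = 43 − 43 = 0
n=69: ⌈(70·439+372)/717⌉ − ⌈(69·439+372)/717⌉ = ⌈31102/717⌉ − ⌈30663/717⌉ = 44 − 43 = 1
n=70: ⌈(71·439+372)/717⌉ − ⌈(70·439+372)/717⌉ = ⌈31541/717⌉ − ⌈31102/717⌉ = 44 − 44 = 0
n=71: ⌈(72·439+372)/717⌉ − ⌈(71·439+372)/717⌉ = ⌈31980/717⌉ − ⌈31541/717⌉ = 45 − 44 = 1
n=72: ⌈(73·439+372)/717⌉ − ⌈(72·439+372)/717⌉ = ⌈32419/717⌉ − ⌈31980/717⌉ = 46 − 45 = 1
n=73: ⌈(74·439+372)/717⌉ − ⌈(73·439+372)/717⌉ = ⌈32858/717⌉ − ⌈32419/717⌉ = 46 − 46 = 0
n=74: ⌈(75·439+372)/717⌉ − ⌈(74·439+372)/717⌉ = ⌈33297/717⌉ − ⌈32858/717⌉ = 47 − 46 = 1
n=75: ⌈(76·439+372)/717⌉ − ⌈(75·439+372)/717⌉ = ⌈33736/717⌉ − ⌈33297/717⌉ = 48 − 47 = 1
n=76: ⌈(77·439+372)/717⌉ − ⌈(76·439+372)/717⌉ = ⌈34175/717⌉ − ⌈33736/717⌉ = 48 − 48 = 0
n=77: ⌈(78·439+372)/717⌉ − ⌈(77·439+372)/717⌉ = ⌈34614/717⌉ − ⌈34175/717⌉ = 49 − 48 = 1
n=78: ⌈(79·439+372)/717⌉ − ⌈(78·439+372)/717⌉ = ⌈35053/717⌉ − ⌈34614/717⌉ = 49 − 49 = 0
n=79: ⌈(80·439+372)/717⌉ − ⌈(79·439+372)/717⌉ = ⌈35492/717⌉ − ⌈35053/717⌉ = 50 − 49 = 1
n=80: ⌈(81·439+372)/717⌉ − ⌈(80·439+372)/717⌉ = ⌈35931/717⌉ − ⌈35492/717⌉ = 51 − 50 = 1
n=81: ⌈(82·439+372)/717⌉ − ⌈(81·439+372)/717⌉ = ⌈36370/717⌉ − ⌈35931/717⌉ = 51 − 51 = 0
n=82: ⌈(83·439+372)/717⌉ − ⌈(82·439+372)/717⌉ = ⌈36809/717⌉ − ⌈36370/717⌉ = 52 − 51 = 1

10101101101011010110101101101011010110110101101011010110110101101011010110110101101


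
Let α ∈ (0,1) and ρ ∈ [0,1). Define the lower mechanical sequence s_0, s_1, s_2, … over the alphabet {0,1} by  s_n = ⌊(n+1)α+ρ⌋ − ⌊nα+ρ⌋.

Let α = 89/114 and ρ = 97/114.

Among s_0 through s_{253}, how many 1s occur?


#1s = Σ_{n=0}^{253} s_n = Σ_{n=0}^{253} (⌊(n+1)α+ρ⌋ − ⌊nα+ρ⌋)
the sum telescopes: every ⌊nα+ρ⌋ with 0 < n < 254 appears once with + and once with −, leaving ⌊254α+ρ⌋ − ⌊0·α+ρ⌋
254α + ρ = (254·89 + 97) / 114 = 22703/114
ρ = 97/114
⌊22703/114⌋ = 199,  ⌊97/114⌋ = 0
#1s = 199 − 0 = 199

199


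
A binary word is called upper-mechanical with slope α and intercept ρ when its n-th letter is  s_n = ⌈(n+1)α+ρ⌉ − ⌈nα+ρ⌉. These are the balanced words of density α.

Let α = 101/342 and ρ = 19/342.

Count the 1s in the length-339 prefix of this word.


#1s = Σ_{n=0}^{338} s_n = Σ_{n=0}^{338} (⌈(n+1)α+ρ⌉ − ⌈nα+ρ⌉)
the sum telescopes: every ⌈nα+ρ⌉ with 0 < n < 339 appears once with + and once with −, leaving ⌈339α+ρ⌉ − ⌈0·α+ρ⌉
339α + ρ = (339·101 + 19) / 342 = 34258/342
ρ = 19/342
⌈34258/342⌉ = 101,  ⌈19/342⌉ = 1
#1s = 101 − 1 = 100

100


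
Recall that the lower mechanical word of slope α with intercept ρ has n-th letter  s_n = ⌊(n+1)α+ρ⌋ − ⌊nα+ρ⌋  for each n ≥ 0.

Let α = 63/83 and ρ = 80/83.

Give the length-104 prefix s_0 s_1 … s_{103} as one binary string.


n=0: ⌊(1·63+80)/83⌋ − ⌊(0·63+80)/83⌋ = ⌊143/83⌋ − ⌊80/83⌋ = 1 − 0 = 1
n=1: ⌊(2·63+80)/83⌋ − ⌊(1·63+80)/83⌋ = ⌊206/83⌋ − ⌊143/83⌋ = 2 − 1 = 1
n=2: ⌊(3·63+80)/83⌋ − ⌊(2·63+80)/83⌋ = ⌊269/83⌋ − ⌊206/83⌋ = 3 − 2 = 1
n=3: ⌊(4·63+80)/83⌋ − ⌊(3·63+80)/83⌋ = ⌊332/83⌋ − ⌊269/83⌋ = 4 − 3 = 1
n=4: ⌊(5·63+80)/83⌋ − ⌊(4·63+80)/83⌋ = ⌊395/83⌋ − ⌊332/83⌋ = 4 − 4 = 0
n=5: ⌊(6·63+80)/83⌋ − ⌊(5·63+80)/83⌋ = ⌊458/83⌋ − ⌊395/83⌋ = 5 − 4 = 1
n=6: ⌊(7·63+80)/83⌋ − ⌊(6·63+80)/83⌋ = ⌊521/83⌋ − ⌊458/83⌋ = 6 − 5 = 1
n=7: ⌊(8·63+80)/83⌋ − ⌊(7·63+80)/83⌋ = ⌊584/83⌋ − ⌊521/83⌋ = 7 − 6 = 1
n=8: ⌊(9·63+80)/83⌋ − ⌊(8·63+80)/83⌋ = ⌊647/83⌋ − ⌊584/83⌋ = 7 − 7 = 0
n=9: ⌊(10·63+80)/83⌋ − ⌊(9·63+80)/83⌋ = ⌊710/83⌋ − ⌊647/83⌋ = 8 − 7 = 1
n=10: ⌊(11·63+80)/83⌋ − ⌊(10·63+80)/83⌋ = ⌊773/83⌋ − ⌊710/83⌋ = 9 − 8 = 1
n=11: ⌊(12·63+80)/83⌋ − ⌊(11·63+80)/83⌋ = ⌊836/83⌋ − ⌊773/83⌋ = 10 − 9 = 1
n=12: ⌊(13·63+80)/83⌋ − ⌊(12·63+80)/83⌋ = ⌊899/83⌋ − ⌊836/83⌋ = 10 − 10 = 0
n=13: ⌊(14·63+80)/83⌋ − ⌊(13·63+80)/83⌋ = ⌊962/83⌋ − ⌊899/83⌋ = 11 − 10 = 1
n=14: ⌊(15·63+80)/83⌋ − ⌊(14·63+80)/83⌋ = ⌊1025/83⌋ − ⌊962/83⌋ = 12 − 11 = 1
n=15: ⌊(16·63+80)/83⌋ − ⌊(15·63+80)/83⌋ = ⌊1088/83⌋ − ⌊1025/83⌋ = 13 − 12 = 1
n=16: ⌊(17·63+80)/83⌋ − ⌊(16·63+80)/83⌋ = ⌊1151/83⌋ − ⌊1088/83⌋ = 13 − 13 = 0
n=17: ⌊(18·63+80)/83⌋ − ⌊(17·63+80)/83⌋ = ⌊1214/83⌋ − ⌊1151/83⌋ = 14 − 13 = 1
n=18: ⌊(19·63+80)/83⌋ − ⌊(18·63+80)/83⌋ = ⌊1277/83⌋ − ⌊1214/83⌋ = 15 − 14 = 1
n=19: ⌊(20·63+80)/83⌋ − ⌊(19·63+80)/83⌋ = ⌊1340/83⌋ − ⌊1277/83⌋ = 16 − 15 = 1
n=20: ⌊(21·63+80)/83⌋ − ⌊(20·63+80)/83⌋ = ⌊1403/83⌋ − ⌊1340/83⌋ = 16 − 16 = 0
n=21: ⌊(22·63+80)/83⌋ − ⌊(21·63+80)/83⌋ = ⌊1466/83⌋ − ⌊1403/83⌋ = 17 − 16 = 1
n=22: ⌊(23·63+80)/83⌋ − ⌊(22·63+80)/83⌋ = ⌊1529/83⌋ − ⌊1466/83⌋ = 18 − 17 = 1
n=23: ⌊(24·63+80)/83⌋ − ⌊(23·63+80)/83⌋ = ⌊1592/83⌋ − ⌊1529/83⌋ = 19 − 18 = 1
n=24: ⌊(25·63+80)/83⌋ − ⌊(24·63+80)/83⌋ = ⌊1655/83⌋ − ⌊1592/83⌋ = 19 − 19 = 0
n=25: ⌊(26·63+80)/83⌋ − ⌊(25·63+80)/83⌋ = ⌊1718/83⌋ − ⌊1655/83⌋ = 20 − 19 = 1
n=26: ⌊(27·63+80)/83⌋ − ⌊(26·63+80)/83⌋ = ⌊1781/83⌋ − ⌊1718/83⌋ = 21 − 20 = 1
n=27: ⌊(28·63+80)/83⌋ − ⌊(27·63+80)/83⌋ = ⌊1844/83⌋ − ⌊1781/83⌋ = 22 − 21 = 1
n=28: ⌊(29·63+80)/83⌋ − ⌊(28·63+80)/83⌋ = ⌊1907/83⌋ − ⌊1844/83⌋ = 22 − 22 = 0
n=29: ⌊(30·63+80)/83⌋ − ⌊(29·63+80)/83⌋ = ⌊1970/83⌋ − ⌊1907/83⌋ = 23 − 22 = 1
n=30: ⌊(31·63+80)/83⌋ − ⌊(30·63+80)/83⌋ = ⌊2033/83⌋ − ⌊1970/83⌋ = 24 − 23 = 1
n=31: ⌊(32·63+80)/83⌋ − ⌊(31·63+80)/83⌋ = ⌊2096/83⌋ − ⌊2033/83⌋ = 25 − 24 = 1
n=32: ⌊(33·63+80)/83⌋ − ⌊(32·63+80)/83⌋ = ⌊2159/83⌋ − ⌊2096/83⌋ = 26 − 25 = 1
n=33: ⌊(34·63+80)/83⌋ − ⌊(33·63+80)/83⌋ = ⌊2222/83⌋ − ⌊2159/83⌋ = 26 − 26 = 0
n=34: ⌊(35·63+80)/83⌋ − ⌊(34·63+80)/83⌋ = ⌊2285/83⌋ − ⌊2222/83⌋ = 27 − 26 = 1
n=35: ⌊(36·63+80)/83⌋ − ⌊(35·63+80)/83⌋ = ⌊2348/83⌋ − ⌊2285/83⌋ = 28 − 27 = 1
n=36: ⌊(37·63+80)/83⌋ − ⌊(36·63+80)/83⌋ = ⌊2411/83⌋ − ⌊2348/83⌋ = 29 − 28 = 1
n=37: ⌊(38·63+80)/83⌋ − ⌊(37·63+80)/83⌋ = ⌊2474/83⌋ − ⌊2411/83⌋ = 29 − 29 = 0
n=38: ⌊(39·63+80)/83⌋ − ⌊(38·63+80)/83⌋ = ⌊2537/83⌋ − ⌊2474/83⌋ = 30 − 29 = 1
n=39: ⌊(40·63+80)/83⌋ − ⌊(39·63+80)/83⌋ = ⌊2600/83⌋ − ⌊2537/83⌋ = 31 − 30 = 1
n=40: ⌊(41·63+80)/83⌋ − ⌊(40·63+80)/83⌋ = ⌊2663/83⌋ − ⌊2600/83⌋ = 32 − 31 = 1
n=41: ⌊(42·63+80)/83⌋ − ⌊(41·63+80)/83⌋ = ⌊2726/83⌋ − ⌊2663/83⌋ = 32 − 32 = 0
n=42: ⌊(43·63+80)/83⌋ − ⌊(42·63+80)/83⌋ = ⌊2789/83⌋ − ⌊2726/83⌋ = 33 − 32 = 1
n=43: ⌊(44·63+80)/83⌋ − ⌊(43·63+80)/83⌋ = ⌊2852/83⌋ − ⌊2789/83⌋ = 34 − 33 = 1
n=44: ⌊(45·63+80)/83⌋ − ⌊(44·63+80)/83⌋ = ⌊2915/83⌋ − ⌊2852/83⌋ = 35 − 34 = 1
n=45: ⌊(46·63+80)/83⌋ − ⌊(45·63+80)/83⌋ = ⌊2978/83⌋ − ⌊2915/83⌋ = 35 − 35 = 0
n=46: ⌊(47·63+80)/83⌋ − ⌊(46·63+80)/83⌋ = ⌊3041/83⌋ − ⌊2978/83⌋ = 36 − 35 = 1
n=47: ⌊(48·63+80)/83⌋ − ⌊(47·63+80)/83⌋ = ⌊3104/83⌋ − ⌊3041/83⌋ = 37 − 36 = 1
n=48: ⌊(49·63+80)/83⌋ − ⌊(48·63+80)/83⌋ = ⌊3167/83⌋ − ⌊3104/83⌋ = 38 − 37 = 1
n=49: ⌊(50·63+80)/83⌋ − ⌊(49·63+80)/83⌋ = ⌊3230/83⌋ − ⌊3167/83⌋ = 38 − 38 = 0
n=50: ⌊(51·63+80)/83⌋ − ⌊(50·63+80)/83⌋ = ⌊3293/83⌋ − ⌊3230/83⌋ = 39 − 38 = 1
n=51: ⌊(52·63+80)/83⌋ − ⌊(51·63+80)/83⌋ = ⌊3356/83⌋ − ⌊3293/83⌋ = 40 − 39 = 1
n=52: ⌊(53·63+80)/83⌋ − ⌊(52·63+80)/83⌋ = ⌊3419/83⌋ − ⌊3356/83⌋ = 41 − 40 = 1
n=53: ⌊(54·63+80)/83⌋ − ⌊(53·63+80)/83⌋ = ⌊3482/83⌋ − ⌊3419/83⌋ = 41 − 41 = 0
n=54: ⌊(55·63+80)/83⌋ − ⌊(54·63+80)/83⌋ = ⌊3545/83⌋ − ⌊3482/83⌋ = 42 − 41 = 1
n=55: ⌊(56·63+80)/83⌋ − ⌊(55·63+80)/83⌋ = ⌊3608/83⌋ − ⌊3545/83⌋ = 43 − 42 = 1
n=56: ⌊(57·63+80)/83⌋ − ⌊(56·63+80)/83⌋ = ⌊3671/83⌋ − ⌊3608/83⌋ = 44 − 43 = 1
n=57: ⌊(58·63+80)/83⌋ − ⌊(57·63+80)/83⌋ = ⌊3734/83⌋ − ⌊3671/83⌋ = 44 − 44 = 0
n=58: ⌊(59·63+80)/83⌋ − ⌊(58·63+80)/83⌋ = ⌊3797/83⌋ − ⌊3734/83⌋ = 45 − 44 = 1
n=59: ⌊(60·63+80)/83⌋ − ⌊(59·63+80)/83⌋ = ⌊3860/83⌋ − ⌊3797/83⌋ = 46 − 45 = 1
n=60: ⌊(61·63+80)/83⌋ − ⌊(60·63+80)/83⌋ = ⌊3923/83⌋ − ⌊3860/83⌋ = 47 − 46 = 1
n=61: ⌊(62·63+80)/83⌋ − ⌊(61·63+80)/83⌋ = ⌊3986/83⌋ − ⌊3923/83⌋ = 48 − 47 = 1
n=62: ⌊(63·63+80)/83⌋ − ⌊(62·63+80)/83⌋ = ⌊4049/83⌋ − ⌊3986/83⌋ = 48 − 48 = 0
n=63: ⌊(64·63+80)/83⌋ − ⌊(63·63+80)/83⌋ = ⌊4112/83⌋ − ⌊4049/83⌋ = 49 − 48 = 1
n=64: ⌊(65·63+80)/83⌋ − ⌊(64·63+80)/83⌋ = ⌊4175/83⌋ − ⌊4112/83⌋ = 50 − 49 = 1
n=65: ⌊(66·63+80)/83⌋ − ⌊(65·63+80)/83⌋ = ⌊4238/83⌋ − ⌊4175/83⌋ = 51 − 50 = 1
n=66: ⌊(67·63+80)/83⌋ − ⌊(66·63+80)/83⌋ = ⌊4301/83⌋ − ⌊4238/83⌋ = 51 − 51 = 0
n=67: ⌊(68·63+80)/83⌋ − ⌊(67·63+80)/83⌋ = ⌊4364/83⌋ − ⌊4301/83⌋ = 52 − 51 = 1
n=68: ⌊(69·63+80)/83⌋ − ⌊(68·63+80)/83⌋ = ⌊4427/83⌋ − ⌊4364/83⌋ = 53 − 52 = 1
n=69: ⌊(70·63+80)/83⌋ − ⌊(69·63+80)/83⌋ = ⌊4490/83⌋ − ⌊4427/83⌋ = 54 − 53 = 1
n=70: ⌊(71·63+80)/83⌋ − ⌊(70·63+80)/83⌋ = ⌊4553/83⌋ − ⌊4490/83⌋ = 54 − 54 = 0
n=71: ⌊(72·63+80)/83⌋ − ⌊(71·63+80)/83⌋ = ⌊4616/83⌋ − ⌊4553/83⌋ = 55 − 54 = 1
n=72: ⌊(73·63+80)/83⌋ − ⌊(72·63+80)/83⌋ = ⌊4679/83⌋ − ⌊4616/83⌋ = 56 − 55 = 1
n=73: ⌊(74·63+80)/83⌋ − ⌊(73·63+80)/83⌋ = ⌊4742/83⌋ − ⌊4679/83⌋ = 57 − 56 = 1
n=74: ⌊(75·63+80)/83⌋ − ⌊(74·63+80)/83⌋ = ⌊4805/83⌋ − ⌊4742/83⌋ = 57 − 57 = 0
n=75: ⌊(76·63+80)/83⌋ − ⌊(75·63+80)/83⌋ = ⌊4868/83⌋ − ⌊4805/83⌋ = 58 − 57 = 1
n=76: ⌊(77·63+80)/83⌋ − ⌊(76·63+80)/83⌋ = ⌊4931/83⌋ − ⌊4868/83⌋ = 59 − 58 = 1
n=77: ⌊(78·63+80)/83⌋ − ⌊(77·63+80)/83⌋ = ⌊4994/83⌋ − ⌊4931/83⌋ = 60 − 59 = 1
n=78: ⌊(79·63+80)/83⌋ − ⌊(78·63+80)/83⌋ = ⌊5057/83⌋ − ⌊4994/83⌋ = 60 − 60 = 0
n=79: ⌊(80·63+80)/83⌋ − ⌊(79·63+80)/83⌋ = ⌊5120/83⌋ − ⌊5057/83⌋ = 61 − 60 = 1
n=80: ⌊(81·63+80)/83⌋ − ⌊(80·63+80)/83⌋ = ⌊5183/83⌋ − ⌊5120/83⌋ = 62 − 61 = 1
n=81: ⌊(82·63+80)/83⌋ − ⌊(81·63+80)/83⌋ = ⌊5246/83⌋ − ⌊5183/83⌋ = 63 − 62 = 1
n=82: ⌊(83·63+80)/83⌋ − ⌊(82·63+80)/83⌋ = ⌊5309/83⌋ − ⌊5246/83⌋ = 63 − 63 = 0
n=83: ⌊(84·63+80)/83⌋ − ⌊(83·63+80)/83⌋ = ⌊5372/83⌋ − ⌊5309/83⌋ = 64 − 63 = 1
n=84: ⌊(85·63+80)/83⌋ − ⌊(84·63+80)/83⌋ = ⌊5435/83⌋ − ⌊5372/83⌋ = 65 − 64 = 1
n=85: ⌊(86·63+80)/83⌋ − ⌊(85·63+80)/83⌋ = ⌊5498/83⌋ − ⌊5435/83⌋ = 66 − 65 = 1
n=86: ⌊(87·63+80)/83⌋ − ⌊(86·63+80)/83⌋ = ⌊5561/83⌋ − ⌊5498/83⌋ = 67 − 66 = 1
n=87: ⌊(88·63+80)/83⌋ − ⌊(87·63+80)/83⌋ = ⌊5624/83⌋ − ⌊5561/83⌋ = 67 − 67 = 0
n=88: ⌊(89·63+80)/83⌋ − ⌊(88·63+80)/83⌋ = ⌊5687/83⌋ − ⌊5624/83⌋ = 68 − 67 = 1
n=89: ⌊(90·63+80)/83⌋ − ⌊(89·63+80)/83⌋ = ⌊5750/83⌋ − ⌊5687/83⌋ = 69 − 68 = 1
n=90: ⌊(91·63+80)/83⌋ − ⌊(90·63+80)/83⌋ = ⌊5813/83⌋ − ⌊5750/83⌋ = 70 − 69 = 1
n=91: ⌊(92·63+80)/83⌋ − ⌊(91·63+80)/83⌋ = ⌊5876/83⌋ − ⌊5813/83⌋ = 70 − 70 = 0
n=92: ⌊(93·63+80)/83⌋ − ⌊(92·63+80)/83⌋ = ⌊5939/83⌋ − ⌊5876/83⌋ = 71 − 70 = 1
n=93: ⌊(94·63+80)/83⌋ − ⌊(93·63+80)/83⌋ = ⌊6002/83⌋ − ⌊5939/83⌋ = 72 − 71 = 1
n=94: ⌊(95·63+80)/83⌋ − ⌊(94·63+80)/83⌋ = ⌊6065/83⌋ − ⌊6002/83⌋ = 73 − 72 = 1
n=95: ⌊(96·63+80)/83⌋ − ⌊(95·63+80)/83⌋ = ⌊6128/83⌋ − ⌊6065/83⌋ = 73 − 73 = 0
n=96: ⌊(97·63+80)/83⌋ − ⌊(96·63+80)/83⌋ = ⌊6191/83⌋ − ⌊6128/83⌋ = 74 − 73 = 1
n=97: ⌊(98·63+80)/83⌋ − ⌊(97·63+80)/83⌋ = ⌊6254/83⌋ − ⌊6191/83⌋ = 75 − 74 = 1
n=98: ⌊(99·63+80)/83⌋ − ⌊(98·63+80)/83⌋ = ⌊6317/83⌋ − ⌊6254/83⌋ = 76 − 75 = 1
n=99: ⌊(100·63+80)/83⌋ − ⌊(99·63+80)/83⌋ = ⌊6380/83⌋ − ⌊6317/83⌋ = 76 − 76 = 0
n=100: ⌊(101·63+80)/83⌋ − ⌊(100·63+80)/83⌋ = ⌊6443/83⌋ − ⌊6380/83⌋ = 77 − 76 = 1
n=101: ⌊(102·63+80)/83⌋ − ⌊(101·63+80)/83⌋ = ⌊6506/83⌋ − ⌊6443/83⌋ = 78 − 77 = 1
n=102: ⌊(103·63+80)/83⌋ − ⌊(102·63+80)/83⌋ = ⌊6569/83⌋ − ⌊6506/83⌋ = 79 − 78 = 1
n=103: ⌊(104·63+80)/83⌋ − ⌊(103·63+80)/83⌋ = ⌊6632/83⌋ − ⌊6569/83⌋ = 79 − 79 = 0

11110111011101110111011101110111101110111011101110111011101111011101110111011101110111101110111011101110


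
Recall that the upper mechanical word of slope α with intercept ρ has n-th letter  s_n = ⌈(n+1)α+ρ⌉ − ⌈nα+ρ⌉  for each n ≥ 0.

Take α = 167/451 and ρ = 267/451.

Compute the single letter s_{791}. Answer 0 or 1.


0

(n+1)α + ρ = (792·167 + 267) / 451 = 132531/451
nα + ρ     = (791·167 + 267) / 451 = 132364/451
⌈132531/451⌉ = 294,  ⌈132364/451⌉ = 294
s_{791} = 294 − 294 = 0


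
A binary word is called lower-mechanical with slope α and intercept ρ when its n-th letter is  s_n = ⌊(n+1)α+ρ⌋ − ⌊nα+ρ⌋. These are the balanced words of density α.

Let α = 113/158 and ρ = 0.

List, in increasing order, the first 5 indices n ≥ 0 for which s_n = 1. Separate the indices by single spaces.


n=0: ⌊113/158⌋−⌊0/158⌋ = 0−0 = 0
n=1: ⌊226/158⌋−⌊113/158⌋ = 1−0 = 1  ← one
n=2: ⌊339/158⌋−⌊226/158⌋ = 2−1 = 1  ← one
n=3: ⌊452/158⌋−⌊339/158⌋ = 2−2 = 0
n=4: ⌊565/158⌋−⌊452/158⌋ = 3−2 = 1  ← one
n=5: ⌊678/158⌋−⌊565/158⌋ = 4−3 = 1  ← one
n=6: ⌊791/158⌋−⌊678/158⌋ = 5−4 = 1  ← one
positions of the first 5 ones: 1 2 4 5 6

1 2 4 5 6


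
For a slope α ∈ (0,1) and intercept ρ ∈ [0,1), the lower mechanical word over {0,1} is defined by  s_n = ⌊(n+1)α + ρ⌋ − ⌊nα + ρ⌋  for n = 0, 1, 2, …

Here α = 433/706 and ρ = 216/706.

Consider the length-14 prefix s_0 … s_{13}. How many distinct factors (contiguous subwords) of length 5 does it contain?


6

t_n = ⌊(n·433+216)/706⌋ for n = 0 … 14:
  n=0…9: ⌊216/706⌋=0 ⌊649/706⌋=0 ⌊1082/706⌋=1 ⌊1515/706⌋=2 ⌊1948/706⌋=2 ⌊2381/706⌋=3 ⌊2814/706⌋=3 ⌊3247/706⌋=4 ⌊3680/706⌋=5 ⌊4113/706⌋=5
  n=10…14: ⌊4546/706⌋=6 ⌊4979/706⌋=7 ⌊5412/706⌋=7 ⌊5845/706⌋=8 ⌊6278/706⌋=8
s_n = t_(n+1) − t_n for n = 0 … 13 gives
prefix = 01101011011010
slide a length-5 window over [0..4] … [9..13] (10 windows); first occurrence of each distinct factor:
  [  0..  4] 01101
  [  1..  5] 11010
  [  2..  6] 10101
  [  3..  7] 01011
  [  4..  8] 10110
  [  6.. 10] 11011
  (the other 4 windows repeat one of these)
distinct factors: {01011, 01101, 10101, 10110, 11010, 11011}
count = 6  (Sturmian bound for length 5 is 6)


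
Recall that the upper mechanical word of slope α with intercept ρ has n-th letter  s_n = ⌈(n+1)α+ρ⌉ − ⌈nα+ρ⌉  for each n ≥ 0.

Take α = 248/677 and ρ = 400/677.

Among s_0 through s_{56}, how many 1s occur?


#1s = Σ_{n=0}^{56} s_n = Σ_{n=0}^{56} (⌈(n+1)α+ρ⌉ − ⌈nα+ρ⌉)
the sum telescopes: every ⌈nα+ρ⌉ with 0 < n < 57 appears once with + and once with −, leaving ⌈57α+ρ⌉ − ⌈0·α+ρ⌉
57α + ρ = (57·248 + 400) / 677 = 14536/677
ρ = 400/677
⌈14536/677⌉ = 22,  ⌈400/677⌉ = 1
#1s = 22 − 1 = 21

21


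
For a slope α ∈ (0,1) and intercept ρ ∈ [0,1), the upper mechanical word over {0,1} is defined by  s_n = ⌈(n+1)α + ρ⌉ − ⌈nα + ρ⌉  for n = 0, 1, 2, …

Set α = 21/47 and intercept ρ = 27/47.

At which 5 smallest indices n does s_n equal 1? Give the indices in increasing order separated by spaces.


0 3 5 7 9

n=0: ⌈48/47⌉−⌈27/47⌉ = 2−1 = 1  ← one
n=1: ⌈69/47⌉−⌈48/47⌉ = 2−2 = 0
n=2: ⌈90/47⌉−⌈69/47⌉ = 2−2 = 0
n=3: ⌈111/47⌉−⌈90/47⌉ = 3−2 = 1  ← one
n=4: ⌈132/47⌉−⌈111/47⌉ = 3−3 = 0
n=5: ⌈153/47⌉−⌈132/47⌉ = 4−3 = 1  ← one
n=6: ⌈174/47⌉−⌈153/47⌉ = 4−4 = 0
n=7: ⌈195/47⌉−⌈174/47⌉ = 5−4 = 1  ← one
n=8: ⌈216/47⌉−⌈195/47⌉ = 5−5 = 0
n=9: ⌈237/47⌉−⌈216/47⌉ = 6−5 = 1  ← one
positions of the first 5 ones: 0 3 5 7 9


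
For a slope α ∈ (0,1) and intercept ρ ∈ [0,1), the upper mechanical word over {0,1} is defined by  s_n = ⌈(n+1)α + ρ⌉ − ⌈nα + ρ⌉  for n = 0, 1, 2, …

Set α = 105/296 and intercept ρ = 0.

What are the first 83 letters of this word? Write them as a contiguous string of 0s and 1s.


10100100100100101001001001001001010010010010010100100100100100101001001001001010010

n=0: ⌈(1·105)/296⌉ − ⌈(0·105)/296⌉ = ⌈105/296⌉ − ⌈0/296⌉ = 1 − 0 = 1
n=1: ⌈(2·105)/296⌉ − ⌈(1·105)/296⌉ = ⌈210/296⌉ − ⌈105/296⌉ = 1 − 1 = 0
n=2: ⌈(3·105)/296⌉ − ⌈(2·105)/296⌉ = ⌈315/296⌉ − ⌈210/296⌉ = 2 − 1 = 1
n=3: ⌈(4·105)/296⌉ − ⌈(3·105)/296⌉ = ⌈420/296⌉ − ⌈315/296⌉ = 2 − 2 = 0
n=4: ⌈(5·105)/296⌉ − ⌈(4·105)/296⌉ = ⌈525/296⌉ − ⌈420/296⌉ = 2 − 2 = 0
n=5: ⌈(6·105)/296⌉ − ⌈(5·105)/296⌉ = ⌈630/296⌉ − ⌈525/296⌉ = 3 − 2 = 1
n=6: ⌈(7·105)/296⌉ − ⌈(6·105)/296⌉ = ⌈735/296⌉ − ⌈630/296⌉ = 3 − 3 = 0
n=7: ⌈(8·105)/296⌉ − ⌈(7·105)/296⌉ = ⌈840/296⌉ − ⌈735/296⌉ = 3 − 3 = 0
n=8: ⌈(9·105)/296⌉ − ⌈(8·105)/296⌉ = ⌈945/296⌉ − ⌈840/296⌉ = 4 − 3 = 1
n=9: ⌈(10·105)/296⌉ − ⌈(9·105)/296⌉ = ⌈1050/296⌉ − ⌈945/296⌉ = 4 − 4 = 0
n=10: ⌈(11·105)/296⌉ − ⌈(10·105)/296⌉ = ⌈1155/296⌉ − ⌈1050/296⌉ = 4 − 4 = 0
n=11: ⌈(12·105)/296⌉ − ⌈(11·105)/296⌉ = ⌈1260/296⌉ − ⌈1155/296⌉ = 5 − 4 = 1
n=12: ⌈(13·105)/296⌉ − ⌈(12·105)/296⌉ = ⌈1365/296⌉ − ⌈1260/296⌉ = 5 − 5 = 0
n=13: ⌈(14·105)/296⌉ − ⌈(13·105)/296⌉ = ⌈1470/296⌉ − ⌈1365/296⌉ = 5 − 5 = 0
n=14: ⌈(15·105)/296⌉ − ⌈(14·105)/296⌉ = ⌈1575/296⌉ − ⌈1470/296⌉ = 6 − 5 = 1
n=15: ⌈(16·105)/296⌉ − ⌈(15·105)/296⌉ = ⌈1680/296⌉ − ⌈1575/296⌉ = 6 − 6 = 0
n=16: ⌈(17·105)/296⌉ − ⌈(16·105)/296⌉ = ⌈1785/296⌉ − ⌈1680/296⌉ = 7 − 6 = 1
n=17: ⌈(18·105)/296⌉ − ⌈(17·105)/296⌉ = ⌈1890/296⌉ − ⌈1785/296⌉ = 7 − 7 = 0
n=18: ⌈(19·105)/296⌉ − ⌈(18·105)/296⌉ = ⌈1995/296⌉ − ⌈1890/296⌉ = 7 − 7 = 0
n=19: ⌈(20·105)/296⌉ − ⌈(19·105)/296⌉ = ⌈2100/296⌉ − ⌈1995/296⌉ = 8 − 7 = 1
n=20: ⌈(21·105)/296⌉ − ⌈(20·105)/296⌉ = ⌈2205/296⌉ − ⌈2100/296⌉ = 8 − 8 = 0
n=21: ⌈(22·105)/296⌉ − ⌈(21·105)/296⌉ = ⌈2310/296⌉ − ⌈2205/296⌉ = 8 − 8 = 0
n=22: ⌈(23·105)/296⌉ − ⌈(22·105)/296⌉ = ⌈2415/296⌉ − ⌈2310/296⌉ = 9 − 8 = 1
n=23: ⌈(24·105)/296⌉ − ⌈(23·105)/296⌉ = ⌈2520/296⌉ − ⌈2415/296⌉ = 9 − 9 = 0
n=24: ⌈(25·105)/296⌉ − ⌈(24·105)/296⌉ = ⌈2625/296⌉ − ⌈2520/296⌉ = 9 − 9 = 0
n=25: ⌈(26·105)/296⌉ − ⌈(25·105)/296⌉ = ⌈2730/296⌉ − ⌈2625/296⌉ = 10 − 9 = 1
n=26: ⌈(27·105)/296⌉ − ⌈(26·105)/296⌉ = ⌈2835/296⌉ − ⌈2730/296⌉ = 10 − 10 = 0
n=27: ⌈(28·105)/296⌉ − ⌈(27·105)/296⌉ = ⌈2940/296⌉ − ⌈2835/296⌉ = 10 − 10 = 0
n=28: ⌈(29·105)/296⌉ − ⌈(28·105)/296⌉ = ⌈3045/296⌉ − ⌈2940/296⌉ = 11 − 10 = 1
n=29: ⌈(30·105)/296⌉ − ⌈(29·105)/296⌉ = ⌈3150/296⌉ − ⌈3045/296⌉ = 11 − 11 = 0
n=30: ⌈(31·105)/296⌉ − ⌈(30·105)/296⌉ = ⌈3255/296⌉ − ⌈3150/296⌉ = 11 − 11 = 0
n=31: ⌈(32·105)/296⌉ − ⌈(31·105)/296⌉ = ⌈3360/296⌉ − ⌈3255/296⌉ = 12 − 11 = 1
n=32: ⌈(33·105)/296⌉ − ⌈(32·105)/296⌉ = ⌈3465/296⌉ − ⌈3360/296⌉ = 12 − 12 = 0
n=33: ⌈(34·105)/296⌉ − ⌈(33·105)/296⌉ = ⌈3570/296⌉ − ⌈3465/296⌉ = 13 − 12 = 1
n=34: ⌈(35·105)/296⌉ − ⌈(34·105)/296⌉ = ⌈3675/296⌉ − ⌈3570/296⌉ = 13 − 13 = 0
n=35: ⌈(36·105)/296⌉ − ⌈(35·105)/296⌉ = ⌈3780/296⌉ − ⌈3675/296⌉ = 13 − 13 = 0
n=36: ⌈(37·105)/296⌉ − ⌈(36·105)/296⌉ = ⌈3885/296⌉ − ⌈3780/296⌉ = 14 − 13 = 1
n=37: ⌈(38·105)/296⌉ − ⌈(37·105)/296⌉ = ⌈3990/296⌉ − ⌈3885/296⌉ = 14 − 14 = 0
n=38: ⌈(39·105)/296⌉ − ⌈(38·105)/296⌉ = ⌈4095/296⌉ − ⌈3990/296⌉ = 14 − 14 = 0
n=39: ⌈(40·105)/296⌉ − ⌈(39·105)/296⌉ = ⌈4200/296⌉ − ⌈4095/296⌉ = 15 − 14 = 1
n=40: ⌈(41·105)/296⌉ − ⌈(40·105)/296⌉ = ⌈4305/296⌉ − ⌈4200/296⌉ = 15 − 15 = 0
n=41: ⌈(42·105)/296⌉ − ⌈(41·105)/296⌉ = ⌈4410/296⌉ − ⌈4305/296⌉ = 15 − 15 = 0
n=42: ⌈(43·105)/296⌉ − ⌈(42·105)/296⌉ = ⌈4515/296⌉ − ⌈4410/296⌉ = 16 − 15 = 1
n=43: ⌈(44·105)/296⌉ − ⌈(43·105)/296⌉ = ⌈4620/296⌉ − ⌈4515/296⌉ = 16 − 16 = 0
n=44: ⌈(45·105)/296⌉ − ⌈(44·105)/296⌉ = ⌈4725/296⌉ − ⌈4620/296⌉ = 16 − 16 = 0
n=45: ⌈(46·105)/296⌉ − ⌈(45·105)/296⌉ = ⌈4830/296⌉ − ⌈4725/296⌉ = 17 − 16 = 1
n=46: ⌈(47·105)/296⌉ − ⌈(46·105)/296⌉ = ⌈4935/296⌉ − ⌈4830/296⌉ = 17 − 17 = 0
n=47: ⌈(48·105)/296⌉ − ⌈(47·105)/296⌉ = ⌈5040/296⌉ − ⌈4935/296⌉ = 18 − 17 = 1
n=48: ⌈(49·105)/296⌉ − ⌈(48·105)/296⌉ = ⌈5145/296⌉ − ⌈5040/296⌉ = 18 − 18 = 0
n=49: ⌈(50·105)/296⌉ − ⌈(49·105)/296⌉ = ⌈5250/296⌉ − ⌈5145/296⌉ = 18 − 18 = 0
n=50: ⌈(51·105)/296⌉ − ⌈(50·105)/296⌉ = ⌈5355/296⌉ − ⌈5250/296⌉ = 19 − 18 = 1
n=51: ⌈(52·105)/296⌉ − ⌈(51·105)/296⌉ = ⌈5460/296⌉ − ⌈5355/296⌉ = 19 − 19 = 0
n=52: ⌈(53·105)/296⌉ − ⌈(52·105)/296⌉ = ⌈5565/296⌉ − ⌈5460/296⌉ = 19 − 19 = 0
n=53: ⌈(54·105)/296⌉ − ⌈(53·105)/296⌉ = ⌈5670/296⌉ − ⌈5565/296⌉ = 20 − 19 = 1
n=54: ⌈(55·105)/296⌉ − ⌈(54·105)/296⌉ = ⌈5775/296⌉ − ⌈5670/296⌉ = 20 − 20 = 0
n=55: ⌈(56·105)/296⌉ − ⌈(55·105)/296⌉ = ⌈5880/296⌉ − ⌈5775/296⌉ = 20 − 20 = 0
n=56: ⌈(57·105)/296⌉ − ⌈(56·105)/296⌉ = ⌈5985/296⌉ − ⌈5880/296⌉ = 21 − 20 = 1
n=57: ⌈(58·105)/296⌉ − ⌈(57·105)/296⌉ = ⌈6090/296⌉ − ⌈5985/296⌉ = 21 − 21 = 0
n=58: ⌈(59·105)/296⌉ − ⌈(58·105)/296⌉ = ⌈6195/296⌉ − ⌈6090/296⌉ = 21 − 21 = 0
n=59: ⌈(60·105)/296⌉ − ⌈(59·105)/296⌉ = ⌈6300/296⌉ − ⌈6195/296⌉ = 22 − 21 = 1
n=60: ⌈(61·105)/296⌉ − ⌈(60·105)/296⌉ = ⌈6405/296⌉ − ⌈6300/296⌉ = 22 − 22 = 0
n=61: ⌈(62·105)/296⌉ − ⌈(61·105)/296⌉ = ⌈6510/296⌉ − ⌈6405/296⌉ = 22 − 22 = 0
n=62: ⌈(63·105)/296⌉ − ⌈(62·105)/296⌉ = ⌈6615/296⌉ − ⌈6510/296⌉ = 23 − 22 = 1
n=63: ⌈(64·105)/296⌉ − ⌈(63·105)/296⌉ = ⌈6720/296⌉ − ⌈6615/296⌉ = 23 − 23 = 0
n=64: ⌈(65·105)/296⌉ − ⌈(64·105)/296⌉ = ⌈6825/296⌉ − ⌈6720/296⌉ = 24 − 23 = 1
n=65: ⌈(66·105)/296⌉ − ⌈(65·105)/296⌉ = ⌈6930/296⌉ − ⌈6825/296⌉ = 24 − 24 = 0
n=66: ⌈(67·105)/296⌉ − ⌈(66·105)/296⌉ = ⌈7035/296⌉ − ⌈6930/296⌉ = 24 − 24 = 0
n=67: ⌈(68·105)/296⌉ − ⌈(67·105)/296⌉ = ⌈7140/296⌉ − ⌈7035/296⌉ = 25 − 24 = 1
n=68: ⌈(69·105)/296⌉ − ⌈(68·105)/296⌉ = ⌈7245/296⌉ − ⌈7140/296⌉ = 25 − 25 = 0
n=69: ⌈(70·105)/296⌉ − ⌈(69·105)/296⌉ = ⌈7350/296⌉ − ⌈7245/296⌉ = 25 − 25 = 0
n=70: ⌈(71·105)/296⌉ − ⌈(70·105)/296⌉ = ⌈7455/296⌉ − ⌈7350/296⌉ = 26 − 25 = 1
n=71: ⌈(72·105)/296⌉ − ⌈(71·105)/296⌉ = ⌈7560/296⌉ − ⌈7455/296⌉ = 26 − 26 = 0
n=72: ⌈(73·105)/296⌉ − ⌈(72·105)/296⌉ = ⌈7665/296⌉ − ⌈7560/296⌉ = 26 − 26 = 0
n=73: ⌈(74·105)/296⌉ − ⌈(73·105)/296⌉ = ⌈7770/296⌉ − ⌈7665/296⌉ = 27 − 26 = 1
n=74: ⌈(75·105)/296⌉ − ⌈(74·105)/296⌉ = ⌈7875/296⌉ − ⌈7770/296⌉ = 27 − 27 = 0
n=75: ⌈(76·105)/296⌉ − ⌈(75·105)/296⌉ = ⌈7980/296⌉ − ⌈7875/296⌉ = 27 − 27 = 0
n=76: ⌈(77·105)/296⌉ − ⌈(76·105)/296⌉ = ⌈8085/296⌉ − ⌈7980/296⌉ = 28 − 27 = 1
n=77: ⌈(78·105)/296⌉ − ⌈(77·105)/296⌉ = ⌈8190/296⌉ − ⌈8085/296⌉ = 28 − 28 = 0
n=78: ⌈(79·105)/296⌉ − ⌈(78·105)/296⌉ = ⌈8295/296⌉ − ⌈8190/296⌉ = 29 − 28 = 1
n=79: ⌈(80·105)/296⌉ − ⌈(79·105)/296⌉ = ⌈8400/296⌉ − ⌈8295/296⌉ = 29 − 29 = 0
n=80: ⌈(81·105)/296⌉ − ⌈(80·105)/296⌉ = ⌈8505/296⌉ − ⌈8400/296⌉ = 29 − 29 = 0
n=81: ⌈(82·105)/296⌉ − ⌈(81·105)/296⌉ = ⌈8610/296⌉ − ⌈8505/296⌉ = 30 − 29 = 1
n=82: ⌈(83·105)/296⌉ − ⌈(82·105)/296⌉ = ⌈8715/296⌉ − ⌈8610/296⌉ = 30 − 30 = 0
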